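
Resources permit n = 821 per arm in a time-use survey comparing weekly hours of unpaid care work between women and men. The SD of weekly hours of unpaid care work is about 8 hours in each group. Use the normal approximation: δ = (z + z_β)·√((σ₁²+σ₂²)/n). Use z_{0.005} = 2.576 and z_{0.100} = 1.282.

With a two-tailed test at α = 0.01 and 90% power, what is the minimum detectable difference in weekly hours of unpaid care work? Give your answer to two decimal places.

Minimum detectable difference ≈ 1.52 hours

δ = (z_{α/2} + z_β) · √((σ₁²+σ₂²)/n)
  = (2.576 + 1.282) · √(128/821)
  = 3.858 · √0.15591
  = 3.858 · 0.3949
  = 1.5233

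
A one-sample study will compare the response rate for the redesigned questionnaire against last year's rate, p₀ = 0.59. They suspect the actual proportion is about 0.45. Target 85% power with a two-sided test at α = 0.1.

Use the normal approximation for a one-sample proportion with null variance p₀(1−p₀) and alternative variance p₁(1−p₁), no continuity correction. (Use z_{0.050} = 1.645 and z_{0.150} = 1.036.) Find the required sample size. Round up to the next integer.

n = 90

n = [z_{α/2}·√(p₀q₀) + z_β·√(p₁q₁)]² / (p₁ − p₀)²
  = [1.645·√(0.59·0.41) + 1.036·√(0.45·0.55)]² / (-0.14)²
  = [1.645·0.4918 + 1.036·0.4975]² / 0.0196
  = [1.3245]² / 0.0196
  = 89.50
Round up → n = 90.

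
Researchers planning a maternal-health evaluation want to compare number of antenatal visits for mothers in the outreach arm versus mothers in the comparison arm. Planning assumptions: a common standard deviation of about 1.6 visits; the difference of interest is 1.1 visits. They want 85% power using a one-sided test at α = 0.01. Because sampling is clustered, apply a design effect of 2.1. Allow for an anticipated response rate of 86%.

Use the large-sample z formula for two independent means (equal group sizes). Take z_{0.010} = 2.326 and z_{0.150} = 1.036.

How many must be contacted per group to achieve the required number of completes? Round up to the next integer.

n = 117 per group

n = (z_α + z_β)² · (σ₁² + σ₂²) / δ²
  = (2.326 + 1.036)² · (2·1.6² = 5.12) / 1.1²
  = 11.3030 · 5.12 / 1.21
  = 47.83
Design effect: 2.1 × 47.83 = 100.44.
Adjust for 86% response: 100.44 / 0.86 = 116.79.
Round up → n = 117 per group.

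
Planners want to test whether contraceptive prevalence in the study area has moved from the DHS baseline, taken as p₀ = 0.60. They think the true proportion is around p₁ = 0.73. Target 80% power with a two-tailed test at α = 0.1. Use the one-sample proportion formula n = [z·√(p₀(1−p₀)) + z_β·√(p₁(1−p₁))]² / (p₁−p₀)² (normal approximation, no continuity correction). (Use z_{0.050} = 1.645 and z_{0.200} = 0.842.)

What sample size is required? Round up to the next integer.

n = 83

n = [z_{α/2}·√(p₀q₀) + z_β·√(p₁q₁)]² / (p₁ − p₀)²
  = [1.645·√(0.60·0.40) + 0.842·√(0.73·0.27)]² / (0.13)²
  = [1.645·0.4899 + 0.842·0.4440]² / 0.0169
  = [1.1797]² / 0.0169
  = 82.35
Round up → n = 83.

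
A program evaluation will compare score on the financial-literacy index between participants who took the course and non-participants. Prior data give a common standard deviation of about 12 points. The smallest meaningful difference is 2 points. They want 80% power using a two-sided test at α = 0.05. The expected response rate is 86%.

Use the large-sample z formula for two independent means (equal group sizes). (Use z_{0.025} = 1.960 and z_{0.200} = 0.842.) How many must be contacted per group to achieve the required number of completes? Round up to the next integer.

n = (z_{α/2} + z_β)² · (σ₁² + σ₂²) / δ²
  = (1.960 + 0.842)² · (2·12² = 288) / 2²
  = 7.8512 · 288 / 4
  = 565.29
Adjust for 86% response: 565.29 / 0.86 = 657.31.
Round up → n = 658 per group.

n = 658 per group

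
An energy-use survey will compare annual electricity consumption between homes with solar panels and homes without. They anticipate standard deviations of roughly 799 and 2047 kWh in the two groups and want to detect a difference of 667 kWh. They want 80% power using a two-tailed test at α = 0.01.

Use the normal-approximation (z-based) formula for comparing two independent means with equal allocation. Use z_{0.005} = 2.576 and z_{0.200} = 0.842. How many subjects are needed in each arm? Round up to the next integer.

n = 127 per group

n = (z_{α/2} + z_β)² · (σ₁² + σ₂²) / δ²
  = (2.576 + 0.842)² · (799² + 2047² = 4828610) / 667²
  = 11.6827 · 4828610 / 444889
  = 126.80
Round up → n = 127 per group.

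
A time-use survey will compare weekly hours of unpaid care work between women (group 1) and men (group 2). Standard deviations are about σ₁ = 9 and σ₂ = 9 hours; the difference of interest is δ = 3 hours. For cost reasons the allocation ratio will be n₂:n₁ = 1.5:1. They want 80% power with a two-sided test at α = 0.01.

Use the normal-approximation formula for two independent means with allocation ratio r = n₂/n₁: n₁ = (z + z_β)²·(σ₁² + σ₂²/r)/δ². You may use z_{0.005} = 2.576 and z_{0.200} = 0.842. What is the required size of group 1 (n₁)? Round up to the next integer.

n₁ = 176

n₁ = (z_{α/2} + z_β)² · (σ₁² + σ₂²/r) / δ²
   = (2.576 + 0.842)² · (9² + 9²/1.5) / 3²
   = 11.6827 · (81 + 54) / 9
   = 11.6827 · 135 / 9
   = 175.24
Round up → n₁ = 176; n₂ = r·n₁ = 1.5 × 176 = 264.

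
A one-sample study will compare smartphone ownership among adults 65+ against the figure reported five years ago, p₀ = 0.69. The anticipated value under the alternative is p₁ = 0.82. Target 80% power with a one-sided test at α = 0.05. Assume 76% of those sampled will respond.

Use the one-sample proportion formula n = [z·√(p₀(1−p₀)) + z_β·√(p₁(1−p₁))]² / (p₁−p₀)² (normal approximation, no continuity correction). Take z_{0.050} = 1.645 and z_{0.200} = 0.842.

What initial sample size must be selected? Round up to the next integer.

n = 92

n = [z_α·√(p₀q₀) + z_β·√(p₁q₁)]² / (p₁ − p₀)²
  = [1.645·√(0.69·0.31) + 0.842·√(0.82·0.18)]² / (0.13)²
  = [1.645·0.4625 + 0.842·0.3842]² / 0.0169
  = [1.0843]² / 0.0169
  = 69.57
Adjust for 76% response: 69.57 / 0.76 = 91.54.
Round up → n = 92.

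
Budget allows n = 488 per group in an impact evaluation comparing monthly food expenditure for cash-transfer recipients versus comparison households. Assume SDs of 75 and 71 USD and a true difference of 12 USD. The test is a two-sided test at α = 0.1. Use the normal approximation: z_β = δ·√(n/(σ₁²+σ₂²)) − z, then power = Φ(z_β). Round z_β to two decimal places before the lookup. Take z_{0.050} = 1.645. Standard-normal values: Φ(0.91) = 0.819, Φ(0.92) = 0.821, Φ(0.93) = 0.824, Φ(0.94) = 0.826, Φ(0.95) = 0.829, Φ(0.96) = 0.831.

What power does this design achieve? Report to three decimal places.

Power ≈ 0.821

z_β = δ·√(n/(σ₁²+σ₂²)) − z_{α/2}
    = 12 · √(488/10666) − 1.645
    = 12 · 0.21390 − 1.645
    = 2.5668 − 1.645 = 0.9218 → 0.92
Power = Φ(0.92) = 0.821.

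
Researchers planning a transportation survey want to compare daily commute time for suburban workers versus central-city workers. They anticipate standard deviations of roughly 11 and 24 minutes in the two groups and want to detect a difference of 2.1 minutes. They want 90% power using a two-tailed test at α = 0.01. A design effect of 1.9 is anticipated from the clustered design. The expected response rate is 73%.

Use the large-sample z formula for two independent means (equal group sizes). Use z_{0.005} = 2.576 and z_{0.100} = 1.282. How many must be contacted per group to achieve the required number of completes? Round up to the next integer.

n = 6123 per group

n = (z_{α/2} + z_β)² · (σ₁² + σ₂²) / δ²
  = (2.576 + 1.282)² · (11² + 24² = 697) / 2.1²
  = 14.8842 · 697 / 4.41
  = 2352.44
Design effect: 1.9 × 2352.44 = 4469.64.
Adjust for 73% response: 4469.64 / 0.73 = 6122.79.
Round up → n = 6123 per group.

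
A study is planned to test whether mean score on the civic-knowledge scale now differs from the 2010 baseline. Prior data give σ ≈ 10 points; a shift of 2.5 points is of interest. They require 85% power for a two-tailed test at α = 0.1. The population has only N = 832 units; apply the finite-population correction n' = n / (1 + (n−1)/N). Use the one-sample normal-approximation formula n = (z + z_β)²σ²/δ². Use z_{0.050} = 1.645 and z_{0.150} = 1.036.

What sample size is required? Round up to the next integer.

n = (z_{α/2} + z_β)² · σ² / δ²
  = (1.645 + 1.036)² · 10² / 2.5²
  = 7.1878 · 100 / 6.25
  = 115.00
Finite-population correction (N = 832): 115.00 / (1 + (115.00 − 1)/832) = 101.14.
Round up → n = 102.

n = 102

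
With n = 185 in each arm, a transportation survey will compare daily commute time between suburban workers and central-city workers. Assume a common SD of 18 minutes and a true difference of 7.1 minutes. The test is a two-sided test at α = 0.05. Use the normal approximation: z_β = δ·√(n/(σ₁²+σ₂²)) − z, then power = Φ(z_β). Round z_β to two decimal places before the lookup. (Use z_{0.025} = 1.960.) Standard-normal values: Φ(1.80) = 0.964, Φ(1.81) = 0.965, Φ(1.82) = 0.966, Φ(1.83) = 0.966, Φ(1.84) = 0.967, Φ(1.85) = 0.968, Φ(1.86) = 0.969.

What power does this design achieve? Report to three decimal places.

Power ≈ 0.966

z_β = δ·√(n/(σ₁²+σ₂²)) − z_{α/2}
    = 7.1 · √(185/648) − 1.960
    = 7.1 · 0.53432 − 1.960
    = 3.7936 − 1.960 = 1.8336 → 1.83
Power = Φ(1.83) = 0.966.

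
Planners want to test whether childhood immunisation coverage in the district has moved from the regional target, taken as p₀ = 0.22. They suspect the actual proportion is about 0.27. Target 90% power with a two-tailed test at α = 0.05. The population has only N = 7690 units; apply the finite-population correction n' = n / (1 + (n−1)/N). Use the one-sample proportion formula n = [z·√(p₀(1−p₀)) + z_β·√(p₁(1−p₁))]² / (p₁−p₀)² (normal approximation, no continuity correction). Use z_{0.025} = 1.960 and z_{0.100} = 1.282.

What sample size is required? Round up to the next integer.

n = 695

n = [z_{α/2}·√(p₀q₀) + z_β·√(p₁q₁)]² / (p₁ − p₀)²
  = [1.960·√(0.22·0.78) + 1.282·√(0.27·0.73)]² / (0.05)²
  = [1.960·0.4142 + 1.282·0.4440]² / 0.0025
  = [1.3811]² / 0.0025
  = 762.95
Finite-population correction (N = 7690): 762.95 / (1 + (762.95 − 1)/7690) = 694.17.
Round up → n = 695.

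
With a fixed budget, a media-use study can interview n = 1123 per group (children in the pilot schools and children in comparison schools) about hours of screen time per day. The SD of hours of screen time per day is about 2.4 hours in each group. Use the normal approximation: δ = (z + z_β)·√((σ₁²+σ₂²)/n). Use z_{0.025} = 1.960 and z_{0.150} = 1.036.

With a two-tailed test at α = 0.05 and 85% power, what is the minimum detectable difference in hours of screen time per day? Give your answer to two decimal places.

Minimum detectable difference ≈ 0.30 hours

δ = (z_{α/2} + z_β) · √((σ₁²+σ₂²)/n)
  = (1.960 + 1.036) · √(11.52/1123)
  = 2.996 · √0.01026
  = 2.996 · 0.1013
  = 0.3034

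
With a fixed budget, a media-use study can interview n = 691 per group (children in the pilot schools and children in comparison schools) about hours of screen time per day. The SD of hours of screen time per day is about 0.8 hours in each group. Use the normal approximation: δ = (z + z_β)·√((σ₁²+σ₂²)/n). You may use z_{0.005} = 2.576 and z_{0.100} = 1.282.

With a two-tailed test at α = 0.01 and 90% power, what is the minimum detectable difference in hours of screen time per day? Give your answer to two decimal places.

Minimum detectable difference ≈ 0.17 hours

δ = (z_{α/2} + z_β) · √((σ₁²+σ₂²)/n)
  = (2.576 + 1.282) · √(1.28/691)
  = 3.858 · √0.00185
  = 3.858 · 0.0430
  = 0.1660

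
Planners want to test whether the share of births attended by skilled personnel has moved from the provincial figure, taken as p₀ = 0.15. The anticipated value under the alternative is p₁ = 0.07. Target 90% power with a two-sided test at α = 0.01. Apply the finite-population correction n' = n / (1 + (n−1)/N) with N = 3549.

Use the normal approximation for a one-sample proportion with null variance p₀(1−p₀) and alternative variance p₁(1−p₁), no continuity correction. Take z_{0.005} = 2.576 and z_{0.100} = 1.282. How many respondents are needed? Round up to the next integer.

n = [z_{α/2}·√(p₀q₀) + z_β·√(p₁q₁)]² / (p₁ − p₀)²
  = [2.576·√(0.15·0.85) + 1.282·√(0.07·0.93)]² / (-0.08)²
  = [2.576·0.3571 + 1.282·0.2551]² / 0.0064
  = [1.2469]² / 0.0064
  = 242.94
Finite-population correction (N = 3549): 242.94 / (1 + (242.94 − 1)/3549) = 227.43.
Round up → n = 228.

n = 228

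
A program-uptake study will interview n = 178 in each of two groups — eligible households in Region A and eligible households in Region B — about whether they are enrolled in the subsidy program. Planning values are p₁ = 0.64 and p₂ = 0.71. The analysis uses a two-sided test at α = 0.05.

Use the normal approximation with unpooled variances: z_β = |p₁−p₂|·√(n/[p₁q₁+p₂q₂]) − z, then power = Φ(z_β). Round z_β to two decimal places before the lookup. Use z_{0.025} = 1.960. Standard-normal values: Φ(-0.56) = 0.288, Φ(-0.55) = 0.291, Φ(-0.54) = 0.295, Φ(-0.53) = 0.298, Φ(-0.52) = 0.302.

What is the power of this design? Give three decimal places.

Power ≈ 0.291

z_β = |p₁−p₂|·√(n/[p₁q₁+p₂q₂]) − z_{α/2}
    = 0.07 · √(178/0.4363) − 1.960
    = 0.07 · 20.1984 − 1.960
    = 1.4139 − 1.960 = -0.5461 → -0.55
Power = Φ(-0.55) = 0.291.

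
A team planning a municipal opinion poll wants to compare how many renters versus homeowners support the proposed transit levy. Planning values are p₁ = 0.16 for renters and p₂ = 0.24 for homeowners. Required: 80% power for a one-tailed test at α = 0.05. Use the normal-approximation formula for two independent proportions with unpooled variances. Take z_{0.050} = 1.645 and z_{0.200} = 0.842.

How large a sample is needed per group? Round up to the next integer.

n = (z_α + z_β)² · [p₁(1−p₁) + p₂(1−p₂)] / (p₁ − p₂)²
  = (1.645 + 0.842)² · (0.16·0.84 + 0.24·0.76) / (-0.08)²
  = (2.487)² · (0.1344 + 0.1824) / 0.0064
  = 6.1852 · 0.3168 / 0.0064
  = 306.17
Round up → n = 307 per group.

n = 307 per group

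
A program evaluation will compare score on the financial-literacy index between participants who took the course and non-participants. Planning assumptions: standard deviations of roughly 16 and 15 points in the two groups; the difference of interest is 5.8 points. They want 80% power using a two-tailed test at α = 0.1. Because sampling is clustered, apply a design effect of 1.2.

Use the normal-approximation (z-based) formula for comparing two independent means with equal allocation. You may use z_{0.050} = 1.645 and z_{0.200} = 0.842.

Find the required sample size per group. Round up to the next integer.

n = (z_{α/2} + z_β)² · (σ₁² + σ₂²) / δ²
  = (1.645 + 0.842)² · (16² + 15² = 481) / 5.8²
  = 6.1852 · 481 / 33.64
  = 88.44
Design effect: 1.2 × 88.44 = 106.13.
Round up → n = 107 per group.

n = 107 per group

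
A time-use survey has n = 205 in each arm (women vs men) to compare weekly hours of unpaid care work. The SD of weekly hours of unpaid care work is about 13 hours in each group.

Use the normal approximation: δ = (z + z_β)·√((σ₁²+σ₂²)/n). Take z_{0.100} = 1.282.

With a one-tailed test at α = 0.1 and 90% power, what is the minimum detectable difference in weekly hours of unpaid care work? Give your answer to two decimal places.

δ = (z_α + z_β) · √((σ₁²+σ₂²)/n)
  = (1.282 + 1.282) · √(338/205)
  = 2.564 · √1.6488
  = 2.564 · 1.2840
  = 3.2923

Minimum detectable difference ≈ 3.29 hours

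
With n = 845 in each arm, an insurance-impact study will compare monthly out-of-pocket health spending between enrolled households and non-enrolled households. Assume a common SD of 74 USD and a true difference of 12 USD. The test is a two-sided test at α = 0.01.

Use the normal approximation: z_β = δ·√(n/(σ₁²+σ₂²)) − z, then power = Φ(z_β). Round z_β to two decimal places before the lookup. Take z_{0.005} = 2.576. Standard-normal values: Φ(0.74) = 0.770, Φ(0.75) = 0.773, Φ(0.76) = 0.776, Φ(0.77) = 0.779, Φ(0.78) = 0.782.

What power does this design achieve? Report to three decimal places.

Power ≈ 0.776

z_β = δ·√(n/(σ₁²+σ₂²)) − z_{α/2}
    = 12 · √(845/10952) − 2.576
    = 12 · 0.27777 − 2.576
    = 3.3332 − 2.576 = 0.7572 → 0.76
Power = Φ(0.76) = 0.776.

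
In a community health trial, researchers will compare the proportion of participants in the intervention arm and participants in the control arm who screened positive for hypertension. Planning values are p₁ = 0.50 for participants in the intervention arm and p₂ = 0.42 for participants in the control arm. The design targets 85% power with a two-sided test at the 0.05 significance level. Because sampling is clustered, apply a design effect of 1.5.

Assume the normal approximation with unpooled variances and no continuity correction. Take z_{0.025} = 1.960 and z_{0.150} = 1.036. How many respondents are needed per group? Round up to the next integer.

n = (z_{α/2} + z_β)² · [p₁(1−p₁) + p₂(1−p₂)] / (p₁ − p₂)²
  = (1.960 + 1.036)² · (0.50·0.50 + 0.42·0.58) / (0.08)²
  = (2.996)² · (0.2500 + 0.2436) / 0.0064
  = 8.9760 · 0.4936 / 0.0064
  = 692.28
Design effect: 1.5 × 692.28 = 1038.41.
Round up → n = 1039 per group.

n = 1039 per group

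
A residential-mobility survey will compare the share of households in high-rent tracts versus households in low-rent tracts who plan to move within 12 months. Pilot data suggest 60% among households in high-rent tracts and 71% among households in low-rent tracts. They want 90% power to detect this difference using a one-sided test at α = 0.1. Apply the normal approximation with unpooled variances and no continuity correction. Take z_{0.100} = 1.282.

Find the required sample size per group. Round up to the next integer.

n = (z_α + z_β)² · [p₁(1−p₁) + p₂(1−p₂)] / (p₁ − p₂)²
  = (1.282 + 1.282)² · (0.60·0.40 + 0.71·0.29) / (-0.11)²
  = (2.564)² · (0.2400 + 0.2059) / 0.0121
  = 6.5741 · 0.4459 / 0.0121
  = 242.26
Round up → n = 243 per group.

n = 243 per group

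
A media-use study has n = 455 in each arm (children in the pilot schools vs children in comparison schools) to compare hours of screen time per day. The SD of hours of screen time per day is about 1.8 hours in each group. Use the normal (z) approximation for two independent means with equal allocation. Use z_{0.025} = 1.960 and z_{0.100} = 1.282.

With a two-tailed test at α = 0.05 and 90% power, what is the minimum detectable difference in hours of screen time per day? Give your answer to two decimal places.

δ = (z_{α/2} + z_β) · √((σ₁²+σ₂²)/n)
  = (1.960 + 1.282) · √(6.48/455)
  = 3.242 · √0.01424
  = 3.242 · 0.1193
  = 0.3869

Minimum detectable difference ≈ 0.39 hours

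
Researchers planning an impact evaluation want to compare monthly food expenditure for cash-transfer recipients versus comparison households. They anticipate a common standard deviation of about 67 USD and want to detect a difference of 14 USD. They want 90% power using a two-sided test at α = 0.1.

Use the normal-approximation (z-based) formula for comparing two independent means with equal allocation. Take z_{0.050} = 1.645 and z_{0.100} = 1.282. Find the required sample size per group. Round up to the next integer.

n = 393 per group

n = (z_{α/2} + z_β)² · (σ₁² + σ₂²) / δ²
  = (1.645 + 1.282)² · (2·67² = 8978) / 14²
  = 8.5673 · 8978 / 196
  = 392.44
Round up → n = 393 per group.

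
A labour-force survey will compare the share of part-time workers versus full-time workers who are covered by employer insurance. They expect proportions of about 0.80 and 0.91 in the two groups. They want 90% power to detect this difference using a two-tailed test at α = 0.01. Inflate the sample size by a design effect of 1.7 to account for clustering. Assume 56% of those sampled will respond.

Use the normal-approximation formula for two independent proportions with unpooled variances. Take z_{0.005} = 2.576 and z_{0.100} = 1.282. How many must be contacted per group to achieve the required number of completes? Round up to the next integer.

n = 904 per group

n = (z_{α/2} + z_β)² · [p₁(1−p₁) + p₂(1−p₂)] / (p₁ − p₂)²
  = (2.576 + 1.282)² · (0.80·0.20 + 0.91·0.09) / (-0.11)²
  = (3.858)² · (0.1600 + 0.0819) / 0.0121
  = 14.8842 · 0.2419 / 0.0121
  = 297.56
Design effect: 1.7 × 297.56 = 505.85.
Adjust for 56% response: 505.85 / 0.56 = 903.31.
Round up → n = 904 per group.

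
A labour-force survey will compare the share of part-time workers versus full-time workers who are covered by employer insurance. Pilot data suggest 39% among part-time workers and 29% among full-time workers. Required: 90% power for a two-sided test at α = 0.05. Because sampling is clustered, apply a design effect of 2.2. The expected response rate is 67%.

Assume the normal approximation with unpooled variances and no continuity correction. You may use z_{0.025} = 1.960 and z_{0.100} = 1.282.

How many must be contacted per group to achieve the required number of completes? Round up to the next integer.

n = 1532 per group

n = (z_{α/2} + z_β)² · [p₁(1−p₁) + p₂(1−p₂)] / (p₁ − p₂)²
  = (1.960 + 1.282)² · (0.39·0.61 + 0.29·0.71) / (0.10)²
  = (3.242)² · (0.2379 + 0.2059) / 0.0100
  = 10.5106 · 0.4438 / 0.0100
  = 466.46
Design effect: 2.2 × 466.46 = 1026.21.
Adjust for 67% response: 1026.21 / 0.67 = 1531.66.
Round up → n = 1532 per group.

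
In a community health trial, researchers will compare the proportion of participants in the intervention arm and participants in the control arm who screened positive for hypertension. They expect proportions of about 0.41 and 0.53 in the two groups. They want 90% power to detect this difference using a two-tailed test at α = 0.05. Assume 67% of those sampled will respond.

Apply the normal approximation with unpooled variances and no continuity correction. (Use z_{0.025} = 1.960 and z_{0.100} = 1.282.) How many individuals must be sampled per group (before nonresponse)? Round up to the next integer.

n = 535 per group

n = (z_{α/2} + z_β)² · [p₁(1−p₁) + p₂(1−p₂)] / (p₁ − p₂)²
  = (1.960 + 1.282)² · (0.41·0.59 + 0.53·0.47) / (-0.12)²
  = (3.242)² · (0.2419 + 0.2491) / 0.0144
  = 10.5106 · 0.4910 / 0.0144
  = 358.38
Adjust for 67% response: 358.38 / 0.67 = 534.90.
Round up → n = 535 per group.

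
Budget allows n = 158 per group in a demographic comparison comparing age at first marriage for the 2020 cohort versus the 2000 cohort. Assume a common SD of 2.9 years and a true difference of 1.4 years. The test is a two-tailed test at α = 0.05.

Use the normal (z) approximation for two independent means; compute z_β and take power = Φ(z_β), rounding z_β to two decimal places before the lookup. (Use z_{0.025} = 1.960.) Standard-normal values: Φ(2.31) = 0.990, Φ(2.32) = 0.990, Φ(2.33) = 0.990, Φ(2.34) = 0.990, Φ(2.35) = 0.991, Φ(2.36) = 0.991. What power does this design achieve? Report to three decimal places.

z_β = δ·√(n/(σ₁²+σ₂²)) − z_{α/2}
    = 1.4 · √(158/16.82) − 1.960
    = 1.4 · 3.06489 − 1.960
    = 4.2909 − 1.960 = 2.3309 → 2.33
Power = Φ(2.33) = 0.990.

Power ≈ 0.990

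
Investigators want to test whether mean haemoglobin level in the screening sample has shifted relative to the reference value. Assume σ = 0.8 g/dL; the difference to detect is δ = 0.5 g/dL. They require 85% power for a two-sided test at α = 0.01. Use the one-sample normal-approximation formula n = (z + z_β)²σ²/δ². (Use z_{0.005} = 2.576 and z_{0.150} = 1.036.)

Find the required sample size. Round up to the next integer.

n = 34

n = (z_{α/2} + z_β)² · σ² / δ²
  = (2.576 + 1.036)² · 0.8² / 0.5²
  = 13.0465 · 0.64 / 0.25
  = 33.40
Round up → n = 34.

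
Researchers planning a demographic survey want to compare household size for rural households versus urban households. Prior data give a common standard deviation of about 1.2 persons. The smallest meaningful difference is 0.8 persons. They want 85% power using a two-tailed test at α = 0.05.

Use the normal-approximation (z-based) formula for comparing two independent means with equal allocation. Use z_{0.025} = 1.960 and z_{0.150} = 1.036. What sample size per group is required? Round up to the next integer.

n = (z_{α/2} + z_β)² · (σ₁² + σ₂²) / δ²
  = (1.960 + 1.036)² · (2·1.2² = 2.88) / 0.8²
  = 8.9760 · 2.88 / 0.64
  = 40.39
Round up → n = 41 per group.

n = 41 per group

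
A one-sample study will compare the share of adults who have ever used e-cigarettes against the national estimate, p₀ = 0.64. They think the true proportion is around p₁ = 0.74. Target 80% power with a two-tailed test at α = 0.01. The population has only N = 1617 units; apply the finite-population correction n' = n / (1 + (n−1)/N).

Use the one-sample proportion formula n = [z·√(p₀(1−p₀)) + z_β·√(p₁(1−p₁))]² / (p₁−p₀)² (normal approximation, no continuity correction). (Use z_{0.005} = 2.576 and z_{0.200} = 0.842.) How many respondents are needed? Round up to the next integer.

n = [z_{α/2}·√(p₀q₀) + z_β·√(p₁q₁)]² / (p₁ − p₀)²
  = [2.576·√(0.64·0.36) + 0.842·√(0.74·0.26)]² / (0.10)²
  = [2.576·0.4800 + 0.842·0.4386]² / 0.0100
  = [1.6058]² / 0.0100
  = 257.86
Finite-population correction (N = 1617): 257.86 / (1 + (257.86 − 1)/1617) = 222.52.
Round up → n = 223.

n = 223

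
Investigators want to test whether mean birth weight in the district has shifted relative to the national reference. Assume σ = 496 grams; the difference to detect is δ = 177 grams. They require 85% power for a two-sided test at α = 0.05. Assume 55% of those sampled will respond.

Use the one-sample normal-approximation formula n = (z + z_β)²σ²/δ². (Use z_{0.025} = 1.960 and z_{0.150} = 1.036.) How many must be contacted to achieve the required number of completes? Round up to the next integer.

n = (z_{α/2} + z_β)² · σ² / δ²
  = (1.960 + 1.036)² · 496² / 177²
  = 8.9760 · 246016 / 31329
  = 70.49
Adjust for 55% response: 70.49 / 0.55 = 128.16.
Round up → n = 129.

n = 129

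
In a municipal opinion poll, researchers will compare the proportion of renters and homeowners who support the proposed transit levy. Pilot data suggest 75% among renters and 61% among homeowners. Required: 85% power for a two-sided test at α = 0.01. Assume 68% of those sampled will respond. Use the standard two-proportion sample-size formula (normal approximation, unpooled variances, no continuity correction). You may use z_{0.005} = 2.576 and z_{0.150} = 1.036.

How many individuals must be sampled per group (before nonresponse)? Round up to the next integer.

n = (z_{α/2} + z_β)² · [p₁(1−p₁) + p₂(1−p₂)] / (p₁ − p₂)²
  = (2.576 + 1.036)² · (0.75·0.25 + 0.61·0.39) / (0.14)²
  = (3.612)² · (0.1875 + 0.2379) / 0.0196
  = 13.0465 · 0.4254 / 0.0196
  = 283.16
Adjust for 68% response: 283.16 / 0.68 = 416.42.
Round up → n = 417 per group.

n = 417 per group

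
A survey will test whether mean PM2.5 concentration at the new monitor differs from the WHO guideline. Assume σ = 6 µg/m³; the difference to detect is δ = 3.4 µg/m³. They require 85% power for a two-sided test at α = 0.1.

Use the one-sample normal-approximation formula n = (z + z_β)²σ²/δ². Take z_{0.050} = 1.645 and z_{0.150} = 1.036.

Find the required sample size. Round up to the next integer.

n = (z_{α/2} + z_β)² · σ² / δ²
  = (1.645 + 1.036)² · 6² / 3.4²
  = 7.1878 · 36 / 11.56
  = 22.38
Round up → n = 23.

n = 23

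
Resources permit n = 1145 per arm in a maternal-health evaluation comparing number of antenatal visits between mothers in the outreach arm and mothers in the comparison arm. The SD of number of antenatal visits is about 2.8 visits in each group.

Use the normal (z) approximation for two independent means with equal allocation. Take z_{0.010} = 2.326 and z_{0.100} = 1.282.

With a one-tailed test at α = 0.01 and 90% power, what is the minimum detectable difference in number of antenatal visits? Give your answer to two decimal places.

δ = (z_α + z_β) · √((σ₁²+σ₂²)/n)
  = (2.326 + 1.282) · √(15.68/1145)
  = 3.608 · √0.01369
  = 3.608 · 0.1170
  = 0.4222

Minimum detectable difference ≈ 0.42 visits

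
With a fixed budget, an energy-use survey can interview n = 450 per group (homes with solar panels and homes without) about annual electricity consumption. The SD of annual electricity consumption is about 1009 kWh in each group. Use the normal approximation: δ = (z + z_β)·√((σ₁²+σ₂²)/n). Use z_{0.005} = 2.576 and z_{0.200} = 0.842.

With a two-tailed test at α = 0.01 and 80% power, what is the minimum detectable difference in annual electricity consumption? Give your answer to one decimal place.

Minimum detectable difference ≈ 229.9 kWh

δ = (z_{α/2} + z_β) · √((σ₁²+σ₂²)/n)
  = (2.576 + 0.842) · √(2036162/450)
  = 3.418 · √4524.8
  = 3.418 · 67.2667
  = 229.9175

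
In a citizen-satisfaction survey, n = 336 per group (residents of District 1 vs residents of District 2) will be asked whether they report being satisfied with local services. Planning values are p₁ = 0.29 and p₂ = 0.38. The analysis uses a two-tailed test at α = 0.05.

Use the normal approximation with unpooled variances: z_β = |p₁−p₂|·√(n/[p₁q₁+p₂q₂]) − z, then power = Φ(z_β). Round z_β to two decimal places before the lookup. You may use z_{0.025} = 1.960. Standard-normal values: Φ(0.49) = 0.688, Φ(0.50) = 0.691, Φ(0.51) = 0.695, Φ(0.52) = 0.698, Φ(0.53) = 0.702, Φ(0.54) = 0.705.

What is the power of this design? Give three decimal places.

z_β = |p₁−p₂|·√(n/[p₁q₁+p₂q₂]) − z_{α/2}
    = 0.09 · √(336/0.4415) − 1.960
    = 0.09 · 27.5870 − 1.960
    = 2.4828 − 1.960 = 0.5228 → 0.52
Power = Φ(0.52) = 0.698.

Power ≈ 0.698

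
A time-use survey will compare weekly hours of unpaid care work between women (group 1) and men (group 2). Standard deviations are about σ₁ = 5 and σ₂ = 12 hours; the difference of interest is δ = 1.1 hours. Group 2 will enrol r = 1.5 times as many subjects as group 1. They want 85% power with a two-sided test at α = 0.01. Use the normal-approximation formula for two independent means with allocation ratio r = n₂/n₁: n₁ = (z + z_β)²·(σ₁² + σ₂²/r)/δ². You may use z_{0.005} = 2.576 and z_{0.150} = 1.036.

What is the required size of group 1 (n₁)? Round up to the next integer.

n₁ = (z_{α/2} + z_β)² · (σ₁² + σ₂²/r) / δ²
   = (2.576 + 1.036)² · (5² + 12²/1.5) / 1.1²
   = 13.0465 · (25 + 96) / 1.21
   = 13.0465 · 121 / 1.21
   = 1304.65
Round up → n₁ = 1305; n₂ = r·n₁ = 1.5 × 1305 = 1958.

n₁ = 1305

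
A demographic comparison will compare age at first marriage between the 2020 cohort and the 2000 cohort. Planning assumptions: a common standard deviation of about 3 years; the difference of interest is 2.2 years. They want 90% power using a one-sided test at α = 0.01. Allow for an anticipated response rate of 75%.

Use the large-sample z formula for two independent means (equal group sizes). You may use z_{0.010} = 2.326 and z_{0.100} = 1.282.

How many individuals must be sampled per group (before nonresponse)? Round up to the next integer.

n = 65 per group

n = (z_α + z_β)² · (σ₁² + σ₂²) / δ²
  = (2.326 + 1.282)² · (2·3² = 18) / 2.2²
  = 13.0177 · 18 / 4.84
  = 48.41
Adjust for 75% response: 48.41 / 0.75 = 64.55.
Round up → n = 65 per group.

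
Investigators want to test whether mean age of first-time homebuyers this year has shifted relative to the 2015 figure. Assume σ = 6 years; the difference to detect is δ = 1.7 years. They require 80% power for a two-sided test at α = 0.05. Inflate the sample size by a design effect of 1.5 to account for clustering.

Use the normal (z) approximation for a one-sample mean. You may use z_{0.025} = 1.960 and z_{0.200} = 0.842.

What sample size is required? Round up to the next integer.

n = 147

n = (z_{α/2} + z_β)² · σ² / δ²
  = (1.960 + 0.842)² · 6² / 1.7²
  = 7.8512 · 36 / 2.89
  = 97.80
Design effect: 1.5 × 97.80 = 146.70.
Round up → n = 147.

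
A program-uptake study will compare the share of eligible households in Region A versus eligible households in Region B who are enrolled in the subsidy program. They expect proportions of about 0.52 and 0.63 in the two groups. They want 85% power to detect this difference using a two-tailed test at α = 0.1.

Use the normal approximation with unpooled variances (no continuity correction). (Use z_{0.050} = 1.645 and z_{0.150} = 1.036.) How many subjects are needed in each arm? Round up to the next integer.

n = 287 per group

n = (z_{α/2} + z_β)² · [p₁(1−p₁) + p₂(1−p₂)] / (p₁ − p₂)²
  = (1.645 + 1.036)² · (0.52·0.48 + 0.63·0.37) / (-0.11)²
  = (2.681)² · (0.2496 + 0.2331) / 0.0121
  = 7.1878 · 0.4827 / 0.0121
  = 286.74
Round up → n = 287 per group.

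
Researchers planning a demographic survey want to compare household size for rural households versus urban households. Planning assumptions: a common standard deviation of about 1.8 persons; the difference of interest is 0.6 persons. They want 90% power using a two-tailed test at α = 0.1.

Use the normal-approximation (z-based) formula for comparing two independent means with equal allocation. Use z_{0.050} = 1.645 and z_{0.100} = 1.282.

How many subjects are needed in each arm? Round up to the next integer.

n = (z_{α/2} + z_β)² · (σ₁² + σ₂²) / δ²
  = (1.645 + 1.282)² · (2·1.8² = 6.48) / 0.6²
  = 8.5673 · 6.48 / 0.36
  = 154.21
Round up → n = 155 per group.

n = 155 per group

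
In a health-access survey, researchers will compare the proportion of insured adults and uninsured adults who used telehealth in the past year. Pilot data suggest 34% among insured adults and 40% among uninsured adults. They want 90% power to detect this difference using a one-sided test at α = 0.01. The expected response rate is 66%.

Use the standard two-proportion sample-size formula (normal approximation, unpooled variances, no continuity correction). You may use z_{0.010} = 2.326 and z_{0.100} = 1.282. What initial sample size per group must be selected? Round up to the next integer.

n = (z_α + z_β)² · [p₁(1−p₁) + p₂(1−p₂)] / (p₁ − p₂)²
  = (2.326 + 1.282)² · (0.34·0.66 + 0.40·0.60) / (-0.06)²
  = (3.608)² · (0.2244 + 0.2400) / 0.0036
  = 13.0177 · 0.4644 / 0.0036
  = 1679.28
Adjust for 66% response: 1679.28 / 0.66 = 2544.36.
Round up → n = 2545 per group.

n = 2545 per group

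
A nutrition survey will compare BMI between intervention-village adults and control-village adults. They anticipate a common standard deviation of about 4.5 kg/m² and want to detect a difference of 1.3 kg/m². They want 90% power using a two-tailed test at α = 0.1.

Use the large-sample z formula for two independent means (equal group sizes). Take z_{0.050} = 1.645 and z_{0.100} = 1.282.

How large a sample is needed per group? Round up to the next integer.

n = (z_{α/2} + z_β)² · (σ₁² + σ₂²) / δ²
  = (1.645 + 1.282)² · (2·4.5² = 40.5) / 1.3²
  = 8.5673 · 40.5 / 1.69
  = 205.31
Round up → n = 206 per group.

n = 206 per group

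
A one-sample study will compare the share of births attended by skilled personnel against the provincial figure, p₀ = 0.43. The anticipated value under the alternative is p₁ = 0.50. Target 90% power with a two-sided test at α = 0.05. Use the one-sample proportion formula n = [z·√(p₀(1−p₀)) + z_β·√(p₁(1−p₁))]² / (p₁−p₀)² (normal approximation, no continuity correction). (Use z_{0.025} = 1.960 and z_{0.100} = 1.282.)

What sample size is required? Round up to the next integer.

n = [z_{α/2}·√(p₀q₀) + z_β·√(p₁q₁)]² / (p₁ − p₀)²
  = [1.960·√(0.43·0.57) + 1.282·√(0.50·0.50)]² / (0.07)²
  = [1.960·0.4951 + 1.282·0.5000]² / 0.0049
  = [1.6113]² / 0.0049
  = 529.89
Round up → n = 530.

n = 530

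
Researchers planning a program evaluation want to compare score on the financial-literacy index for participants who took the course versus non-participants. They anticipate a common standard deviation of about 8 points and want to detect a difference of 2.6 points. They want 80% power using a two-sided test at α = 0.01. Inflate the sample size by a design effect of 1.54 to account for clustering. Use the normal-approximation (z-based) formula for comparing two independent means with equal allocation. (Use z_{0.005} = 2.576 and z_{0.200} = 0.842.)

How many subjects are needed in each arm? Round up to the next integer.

n = (z_{α/2} + z_β)² · (σ₁² + σ₂²) / δ²
  = (2.576 + 0.842)² · (2·8² = 128) / 2.6²
  = 11.6827 · 128 / 6.76
  = 221.21
Design effect: 1.54 × 221.21 = 340.67.
Round up → n = 341 per group.

n = 341 per group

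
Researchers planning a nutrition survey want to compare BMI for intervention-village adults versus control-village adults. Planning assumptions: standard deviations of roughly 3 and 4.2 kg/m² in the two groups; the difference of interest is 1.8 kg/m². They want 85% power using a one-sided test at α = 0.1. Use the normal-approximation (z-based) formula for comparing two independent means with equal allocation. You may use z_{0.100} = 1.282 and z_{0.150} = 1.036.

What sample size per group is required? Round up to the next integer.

n = (z_α + z_β)² · (σ₁² + σ₂²) / δ²
  = (1.282 + 1.036)² · (3² + 4.2² = 26.64) / 1.8²
  = 5.3731 · 26.64 / 3.24
  = 44.18
Round up → n = 45 per group.

n = 45 per group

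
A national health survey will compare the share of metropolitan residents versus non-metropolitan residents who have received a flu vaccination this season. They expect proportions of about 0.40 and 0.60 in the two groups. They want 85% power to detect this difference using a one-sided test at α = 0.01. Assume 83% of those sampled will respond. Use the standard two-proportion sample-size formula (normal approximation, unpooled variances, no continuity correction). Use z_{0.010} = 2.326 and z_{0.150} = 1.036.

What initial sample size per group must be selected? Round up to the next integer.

n = (z_α + z_β)² · [p₁(1−p₁) + p₂(1−p₂)] / (p₁ − p₂)²
  = (2.326 + 1.036)² · (0.40·0.60 + 0.60·0.40) / (-0.20)²
  = (3.362)² · (0.2400 + 0.2400) / 0.0400
  = 11.3030 · 0.4800 / 0.0400
  = 135.64
Adjust for 83% response: 135.64 / 0.83 = 163.42.
Round up → n = 164 per group.

n = 164 per group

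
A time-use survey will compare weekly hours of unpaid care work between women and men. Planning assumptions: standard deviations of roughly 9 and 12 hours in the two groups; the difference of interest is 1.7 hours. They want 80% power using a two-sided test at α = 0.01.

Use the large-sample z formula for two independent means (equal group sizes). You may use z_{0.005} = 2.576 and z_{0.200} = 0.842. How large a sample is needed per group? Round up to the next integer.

n = 910 per group

n = (z_{α/2} + z_β)² · (σ₁² + σ₂²) / δ²
  = (2.576 + 0.842)² · (9² + 12² = 225) / 1.7²
  = 11.6827 · 225 / 2.89
  = 909.55
Round up → n = 910 per group.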